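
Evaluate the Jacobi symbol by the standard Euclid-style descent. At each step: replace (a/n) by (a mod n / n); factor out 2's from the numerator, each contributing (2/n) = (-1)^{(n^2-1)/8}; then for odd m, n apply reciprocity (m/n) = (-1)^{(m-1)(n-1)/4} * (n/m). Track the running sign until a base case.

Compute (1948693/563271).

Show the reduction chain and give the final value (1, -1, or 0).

1

(1948693/563271): 1948693 mod 563271 = 258880, so (1948693/563271) = (258880/563271)
factor out 2^6: 258880 = 2^6·4045; with 563271 mod 8 = 7, (2/563271) = +1; sign now +1; continue with (4045/563271)
flip (4045/563271) -> (563271/4045): both odd, 4045 mod 4 = 1, 563271 mod 4 = 3, so the flip contributes +1; sign now +1
(563271/4045): 563271 mod 4045 = 1016, so (563271/4045) = (1016/4045)
factor out 2^3: 1016 = 2^3·127; with 4045 mod 8 = 5, (2/4045) = -1; sign now -1; continue with (127/4045)
flip (127/4045) -> (4045/127): both odd, 127 mod 4 = 3, 4045 mod 4 = 1, so the flip contributes +1; sign now -1
(4045/127): 4045 mod 127 = 108, so (4045/127) = (108/127)
factor out 2^2: 108 = 2^2·27; with 127 mod 8 = 7, (2/127) = +1; sign now -1; continue with (27/127)
flip (27/127) -> (127/27): both odd, 27 mod 4 = 3, 127 mod 4 = 3, so the flip contributes -1; sign now +1
(127/27): 127 mod 27 = 19, so (127/27) = (19/27)
flip (19/27) -> (27/19): both odd, 19 mod 4 = 3, 27 mod 4 = 3, so the flip contributes -1; sign now -1
(27/19): 27 mod 19 = 8, so (27/19) = (8/19)
factor out 2^3: 8 = 2^3·1; with 19 mod 8 = 3, (2/19) = -1; sign now +1; continue with (1/19)
reached (1/19) = 1, so the symbol is +1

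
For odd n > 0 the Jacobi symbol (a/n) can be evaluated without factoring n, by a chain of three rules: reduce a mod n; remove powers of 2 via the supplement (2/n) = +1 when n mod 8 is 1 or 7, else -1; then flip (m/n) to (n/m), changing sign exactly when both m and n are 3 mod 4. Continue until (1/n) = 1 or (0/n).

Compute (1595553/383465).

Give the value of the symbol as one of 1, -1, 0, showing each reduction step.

1

(1595553/383465): 1595553 mod 383465 = 61693, so (1595553/383465) = (61693/383465)
flip (61693/383465) -> (383465/61693): both odd, 61693 mod 4 = 1, 383465 mod 4 = 1, so the flip contributes +1; sign now +1
(383465/61693): 383465 mod 61693 = 13307, so (383465/61693) = (13307/61693)
flip (13307/61693) -> (61693/13307): both odd, 13307 mod 4 = 3, 61693 mod 4 = 1, so the flip contributes +1; sign now +1
(61693/13307): 61693 mod 13307 = 8465, so (61693/13307) = (8465/13307)
flip (8465/13307) -> (13307/8465): both odd, 8465 mod 4 = 1, 13307 mod 4 = 3, so the flip contributes +1; sign now +1
(13307/8465): 13307 mod 8465 = 4842, so (13307/8465) = (4842/8465)
factor out 2^1: 4842 = 2^1·2421; with 8465 mod 8 = 1, (2/8465) = +1; sign now +1; continue with (2421/8465)
flip (2421/8465) -> (8465/2421): both odd, 2421 mod 4 = 1, 8465 mod 4 = 1, so the flip contributes +1; sign now +1
(8465/2421): 8465 mod 2421 = 1202, so (8465/2421) = (1202/2421)
factor out 2^1: 1202 = 2^1·601; with 2421 mod 8 = 5, (2/2421) = -1; sign now -1; continue with (601/2421)
flip (601/2421) -> (2421/601): both odd, 601 mod 4 = 1, 2421 mod 4 = 1, so the flip contributes +1; sign now -1
(2421/601): 2421 mod 601 = 17, so (2421/601) = (17/601)
flip (17/601) -> (601/17): both odd, 17 mod 4 = 1, 601 mod 4 = 1, so the flip contributes +1; sign now -1
(601/17): 601 mod 17 = 6, so (601/17) = (6/17)
factor out 2^1: 6 = 2^1·3; with 17 mod 8 = 1, (2/17) = +1; sign now -1; continue with (3/17)
flip (3/17) -> (17/3): both odd, 3 mod 4 = 3, 17 mod 4 = 1, so the flip contributes +1; sign now -1
(17/3): 17 mod 3 = 2, so (17/3) = (2/3)
factor out 2^1: 2 = 2^1·1; with 3 mod 8 = 3, (2/3) = -1; sign now +1; continue with (1/3)
reached (1/3) = 1, so the symbol is +1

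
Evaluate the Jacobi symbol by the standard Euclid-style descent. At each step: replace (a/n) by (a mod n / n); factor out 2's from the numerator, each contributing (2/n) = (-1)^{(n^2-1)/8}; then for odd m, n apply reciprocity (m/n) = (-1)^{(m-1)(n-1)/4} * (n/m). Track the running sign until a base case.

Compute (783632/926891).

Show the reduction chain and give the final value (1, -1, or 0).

0

783632 = 2^4·48977; (2/926891) = -1 since 926891 mod 8 = 3, so (783632/926891) = (-1)^4·(48977/926891); sign now +1
reciprocity: (48977/926891) = +1·(926891/48977) since 48977 mod 4 = 1, 926891 mod 4 = 3; sign now +1
(926891/48977) = (45305/48977)   [reduce mod 48977]
reciprocity: (45305/48977) = +1·(48977/45305) since 45305 mod 4 = 1, 48977 mod 4 = 1; sign now +1
(48977/45305) = (3672/45305)   [reduce mod 45305]
3672 = 2^3·459; (2/45305) = +1 since 45305 mod 8 = 1, so (3672/45305) = (+1)^3·(459/45305); sign now +1
reciprocity: (459/45305) = +1·(45305/459) since 459 mod 4 = 3, 45305 mod 4 = 1; sign now +1
(45305/459) = (323/459)   [reduce mod 459]
reciprocity: (323/459) = -1·(459/323) since 323 mod 4 = 3, 459 mod 4 = 3; sign now -1
(459/323) = (136/323)   [reduce mod 323]
136 = 2^3·17; (2/323) = -1 since 323 mod 8 = 3, so (136/323) = (-1)^3·(17/323); sign now +1
reciprocity: (17/323) = +1·(323/17) since 17 mod 4 = 1, 323 mod 4 = 3; sign now +1
(323/17) = (0/17)   [reduce mod 17]
(0/17) = 0   [gcd(a, n) > 1]; final value = 0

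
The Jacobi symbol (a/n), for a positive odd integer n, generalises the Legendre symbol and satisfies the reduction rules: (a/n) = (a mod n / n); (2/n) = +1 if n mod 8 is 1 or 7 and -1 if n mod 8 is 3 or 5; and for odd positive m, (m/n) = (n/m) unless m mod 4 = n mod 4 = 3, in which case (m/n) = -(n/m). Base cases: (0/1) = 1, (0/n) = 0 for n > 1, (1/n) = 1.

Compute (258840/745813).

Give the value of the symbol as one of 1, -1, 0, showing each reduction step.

1

factor out 2^3: 258840 = 2^3·32355; with 745813 mod 8 = 5, (2/745813) = -1; sign now -1; continue with (32355/745813)
flip (32355/745813) -> (745813/32355): both odd, 32355 mod 4 = 3, 745813 mod 4 = 1, so the flip contributes +1; sign now -1
(745813/32355): 745813 mod 32355 = 1648, so (745813/32355) = (1648/32355)
factor out 2^4: 1648 = 2^4·103; with 32355 mod 8 = 3, (2/32355) = -1; sign now -1; continue with (103/32355)
flip (103/32355) -> (32355/103): both odd, 103 mod 4 = 3, 32355 mod 4 = 3, so the flip contributes -1; sign now +1
(32355/103): 32355 mod 103 = 13, so (32355/103) = (13/103)
flip (13/103) -> (103/13): both odd, 13 mod 4 = 1, 103 mod 4 = 3, so the flip contributes +1; sign now +1
(103/13): 103 mod 13 = 12, so (103/13) = (12/13)
factor out 2^2: 12 = 2^2·3; with 13 mod 8 = 5, (2/13) = -1; sign now +1; continue with (3/13)
flip (3/13) -> (13/3): both odd, 3 mod 4 = 3, 13 mod 4 = 1, so the flip contributes +1; sign now +1
(13/3): 13 mod 3 = 1, so (13/3) = (1/3)
reached (1/3) = 1, so the symbol is +1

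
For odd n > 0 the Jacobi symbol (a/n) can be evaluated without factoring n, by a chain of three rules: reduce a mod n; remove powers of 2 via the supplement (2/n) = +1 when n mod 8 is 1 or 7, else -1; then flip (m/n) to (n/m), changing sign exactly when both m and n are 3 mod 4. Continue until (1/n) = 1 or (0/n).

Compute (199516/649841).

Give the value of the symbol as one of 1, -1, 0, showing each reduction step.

199516 = 2^2·49879; (2/649841) = +1 since 649841 mod 8 = 1, so (199516/649841) = (+1)^2·(49879/649841); sign now +1
reciprocity: (49879/649841) = +1·(649841/49879) since 49879 mod 4 = 3, 649841 mod 4 = 1; sign now +1
(649841/49879) = (1414/49879)   [reduce mod 49879]
1414 = 2^1·707; (2/49879) = +1 since 49879 mod 8 = 7, so (1414/49879) = (+1)^1·(707/49879); sign now +1
reciprocity: (707/49879) = -1·(49879/707) since 707 mod 4 = 3, 49879 mod 4 = 3; sign now -1
(49879/707) = (389/707)   [reduce mod 707]
reciprocity: (389/707) = +1·(707/389) since 389 mod 4 = 1, 707 mod 4 = 3; sign now -1
(707/389) = (318/389)   [reduce mod 389]
318 = 2^1·159; (2/389) = -1 since 389 mod 8 = 5, so (318/389) = (-1)^1·(159/389); sign now +1
reciprocity: (159/389) = +1·(389/159) since 159 mod 4 = 3, 389 mod 4 = 1; sign now +1
(389/159) = (71/159)   [reduce mod 159]
reciprocity: (71/159) = -1·(159/71) since 71 mod 4 = 3, 159 mod 4 = 3; sign now -1
(159/71) = (17/71)   [reduce mod 71]
reciprocity: (17/71) = +1·(71/17) since 17 mod 4 = 1, 71 mod 4 = 3; sign now -1
(71/17) = (3/17)   [reduce mod 17]
reciprocity: (3/17) = +1·(17/3) since 3 mod 4 = 3, 17 mod 4 = 1; sign now -1
(17/3) = (2/3)   [reduce mod 3]
2 = 2^1·1; (2/3) = -1 since 3 mod 8 = 3, so (2/3) = (-1)^1·(1/3); sign now +1
(1/3) = 1; final value = sign = +1

1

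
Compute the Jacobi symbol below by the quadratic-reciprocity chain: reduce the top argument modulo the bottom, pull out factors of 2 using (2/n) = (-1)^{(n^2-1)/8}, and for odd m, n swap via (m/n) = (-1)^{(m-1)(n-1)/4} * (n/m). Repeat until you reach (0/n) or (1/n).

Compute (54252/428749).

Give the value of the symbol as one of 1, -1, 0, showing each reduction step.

-1

54252 = 2^2·13563; (2/428749) = -1 since 428749 mod 8 = 5, so (54252/428749) = (-1)^2·(13563/428749); sign now +1
reciprocity: (13563/428749) = +1·(428749/13563) since 13563 mod 4 = 3, 428749 mod 4 = 1; sign now +1
(428749/13563) = (8296/13563)   [reduce mod 13563]
8296 = 2^3·1037; (2/13563) = -1 since 13563 mod 8 = 3, so (8296/13563) = (-1)^3·(1037/13563); sign now -1
reciprocity: (1037/13563) = +1·(13563/1037) since 1037 mod 4 = 1, 13563 mod 4 = 3; sign now -1
(13563/1037) = (82/1037)   [reduce mod 1037]
82 = 2^1·41; (2/1037) = -1 since 1037 mod 8 = 5, so (82/1037) = (-1)^1·(41/1037); sign now +1
reciprocity: (41/1037) = +1·(1037/41) since 41 mod 4 = 1, 1037 mod 4 = 1; sign now +1
(1037/41) = (12/41)   [reduce mod 41]
12 = 2^2·3; (2/41) = +1 since 41 mod 8 = 1, so (12/41) = (+1)^2·(3/41); sign now +1
reciprocity: (3/41) = +1·(41/3) since 3 mod 4 = 3, 41 mod 4 = 1; sign now +1
(41/3) = (2/3)   [reduce mod 3]
2 = 2^1·1; (2/3) = -1 since 3 mod 8 = 3, so (2/3) = (-1)^1·(1/3); sign now -1
(1/3) = 1; final value = sign = -1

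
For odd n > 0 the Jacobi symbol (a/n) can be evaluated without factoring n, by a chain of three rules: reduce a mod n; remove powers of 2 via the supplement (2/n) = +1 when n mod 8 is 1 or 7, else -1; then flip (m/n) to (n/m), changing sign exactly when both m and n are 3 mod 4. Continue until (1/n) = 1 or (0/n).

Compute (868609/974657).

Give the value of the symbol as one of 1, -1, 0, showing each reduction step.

flip (868609/974657) -> (974657/868609): both odd, 868609 mod 4 = 1, 974657 mod 4 = 1, so the flip contributes +1; sign now +1
(974657/868609): 974657 mod 868609 = 106048, so (974657/868609) = (106048/868609)
factor out 2^6: 106048 = 2^6·1657; with 868609 mod 8 = 1, (2/868609) = +1; sign now +1; continue with (1657/868609)
flip (1657/868609) -> (868609/1657): both odd, 1657 mod 4 = 1, 868609 mod 4 = 1, so the flip contributes +1; sign now +1
(868609/1657): 868609 mod 1657 = 341, so (868609/1657) = (341/1657)
flip (341/1657) -> (1657/341): both odd, 341 mod 4 = 1, 1657 mod 4 = 1, so the flip contributes +1; sign now +1
(1657/341): 1657 mod 341 = 293, so (1657/341) = (293/341)
flip (293/341) -> (341/293): both odd, 293 mod 4 = 1, 341 mod 4 = 1, so the flip contributes +1; sign now +1
(341/293): 341 mod 293 = 48, so (341/293) = (48/293)
factor out 2^4: 48 = 2^4·3; with 293 mod 8 = 5, (2/293) = -1; sign now +1; continue with (3/293)
flip (3/293) -> (293/3): both odd, 3 mod 4 = 3, 293 mod 4 = 1, so the flip contributes +1; sign now +1
(293/3): 293 mod 3 = 2, so (293/3) = (2/3)
factor out 2^1: 2 = 2^1·1; with 3 mod 8 = 3, (2/3) = -1; sign now -1; continue with (1/3)
reached (1/3) = 1, so the symbol is -1

-1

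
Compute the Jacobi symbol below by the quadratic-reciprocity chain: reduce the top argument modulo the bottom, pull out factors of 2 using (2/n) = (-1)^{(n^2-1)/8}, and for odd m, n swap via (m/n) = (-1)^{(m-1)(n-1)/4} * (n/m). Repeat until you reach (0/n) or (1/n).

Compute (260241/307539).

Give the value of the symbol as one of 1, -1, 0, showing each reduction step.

reciprocity: (260241/307539) = +1·(307539/260241) since 260241 mod 4 = 1, 307539 mod 4 = 3; sign now +1
(307539/260241) = (47298/260241)   [reduce mod 260241]
47298 = 2^1·23649; (2/260241) = +1 since 260241 mod 8 = 1, so (47298/260241) = (+1)^1·(23649/260241); sign now +1
reciprocity: (23649/260241) = +1·(260241/23649) since 23649 mod 4 = 1, 260241 mod 4 = 1; sign now +1
(260241/23649) = (102/23649)   [reduce mod 23649]
102 = 2^1·51; (2/23649) = +1 since 23649 mod 8 = 1, so (102/23649) = (+1)^1·(51/23649); sign now +1
reciprocity: (51/23649) = +1·(23649/51) since 51 mod 4 = 3, 23649 mod 4 = 1; sign now +1
(23649/51) = (36/51)   [reduce mod 51]
36 = 2^2·9; (2/51) = -1 since 51 mod 8 = 3, so (36/51) = (-1)^2·(9/51); sign now +1
reciprocity: (9/51) = +1·(51/9) since 9 mod 4 = 1, 51 mod 4 = 3; sign now +1
(51/9) = (6/9)   [reduce mod 9]
6 = 2^1·3; (2/9) = +1 since 9 mod 8 = 1, so (6/9) = (+1)^1·(3/9); sign now +1
reciprocity: (3/9) = +1·(9/3) since 3 mod 4 = 3, 9 mod 4 = 1; sign now +1
(9/3) = (0/3)   [reduce mod 3]
(0/3) = 0   [gcd(a, n) > 1]; final value = 0

0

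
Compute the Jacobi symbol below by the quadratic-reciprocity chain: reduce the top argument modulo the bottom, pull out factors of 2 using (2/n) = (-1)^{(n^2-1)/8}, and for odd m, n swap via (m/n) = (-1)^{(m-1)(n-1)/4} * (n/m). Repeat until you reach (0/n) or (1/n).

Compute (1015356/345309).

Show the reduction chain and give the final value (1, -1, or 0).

(1015356/345309) = (324738/345309)   [reduce mod 345309]
324738 = 2^1·162369; (2/345309) = -1 since 345309 mod 8 = 5, so (324738/345309) = (-1)^1·(162369/345309); sign now -1
reciprocity: (162369/345309) = +1·(345309/162369) since 162369 mod 4 = 1, 345309 mod 4 = 1; sign now -1
(345309/162369) = (20571/162369)   [reduce mod 162369]
reciprocity: (20571/162369) = +1·(162369/20571) since 20571 mod 4 = 3, 162369 mod 4 = 1; sign now -1
(162369/20571) = (18372/20571)   [reduce mod 20571]
18372 = 2^2·4593; (2/20571) = -1 since 20571 mod 8 = 3, so (18372/20571) = (-1)^2·(4593/20571); sign now -1
reciprocity: (4593/20571) = +1·(20571/4593) since 4593 mod 4 = 1, 20571 mod 4 = 3; sign now -1
(20571/4593) = (2199/4593)   [reduce mod 4593]
reciprocity: (2199/4593) = +1·(4593/2199) since 2199 mod 4 = 3, 4593 mod 4 = 1; sign now -1
(4593/2199) = (195/2199)   [reduce mod 2199]
reciprocity: (195/2199) = -1·(2199/195) since 195 mod 4 = 3, 2199 mod 4 = 3; sign now +1
(2199/195) = (54/195)   [reduce mod 195]
54 = 2^1·27; (2/195) = -1 since 195 mod 8 = 3, so (54/195) = (-1)^1·(27/195); sign now -1
reciprocity: (27/195) = -1·(195/27) since 27 mod 4 = 3, 195 mod 4 = 3; sign now +1
(195/27) = (6/27)   [reduce mod 27]
6 = 2^1·3; (2/27) = -1 since 27 mod 8 = 3, so (6/27) = (-1)^1·(3/27); sign now -1
reciprocity: (3/27) = -1·(27/3) since 3 mod 4 = 3, 27 mod 4 = 3; sign now +1
(27/3) = (0/3)   [reduce mod 3]
(0/3) = 0   [gcd(a, n) > 1]; final value = 0

0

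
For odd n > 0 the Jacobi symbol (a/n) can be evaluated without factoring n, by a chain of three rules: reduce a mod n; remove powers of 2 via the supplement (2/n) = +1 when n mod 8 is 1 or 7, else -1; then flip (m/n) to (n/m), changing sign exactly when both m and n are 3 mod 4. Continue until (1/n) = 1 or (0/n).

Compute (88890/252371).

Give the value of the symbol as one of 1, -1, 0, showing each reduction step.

1

88890 = 2^1·44445; (2/252371) = -1 since 252371 mod 8 = 3, so (88890/252371) = (-1)^1·(44445/252371); sign now -1
reciprocity: (44445/252371) = +1·(252371/44445) since 44445 mod 4 = 1, 252371 mod 4 = 3; sign now -1
(252371/44445) = (30146/44445)   [reduce mod 44445]
30146 = 2^1·15073; (2/44445) = -1 since 44445 mod 8 = 5, so (30146/44445) = (-1)^1·(15073/44445); sign now +1
reciprocity: (15073/44445) = +1·(44445/15073) since 15073 mod 4 = 1, 44445 mod 4 = 1; sign now +1
(44445/15073) = (14299/15073)   [reduce mod 15073]
reciprocity: (14299/15073) = +1·(15073/14299) since 14299 mod 4 = 3, 15073 mod 4 = 1; sign now +1
(15073/14299) = (774/14299)   [reduce mod 14299]
774 = 2^1·387; (2/14299) = -1 since 14299 mod 8 = 3, so (774/14299) = (-1)^1·(387/14299); sign now -1
reciprocity: (387/14299) = -1·(14299/387) since 387 mod 4 = 3, 14299 mod 4 = 3; sign now +1
(14299/387) = (367/387)   [reduce mod 387]
reciprocity: (367/387) = -1·(387/367) since 367 mod 4 = 3, 387 mod 4 = 3; sign now -1
(387/367) = (20/367)   [reduce mod 367]
20 = 2^2·5; (2/367) = +1 since 367 mod 8 = 7, so (20/367) = (+1)^2·(5/367); sign now -1
reciprocity: (5/367) = +1·(367/5) since 5 mod 4 = 1, 367 mod 4 = 3; sign now -1
(367/5) = (2/5)   [reduce mod 5]
2 = 2^1·1; (2/5) = -1 since 5 mod 8 = 5, so (2/5) = (-1)^1·(1/5); sign now +1
(1/5) = 1; final value = sign = +1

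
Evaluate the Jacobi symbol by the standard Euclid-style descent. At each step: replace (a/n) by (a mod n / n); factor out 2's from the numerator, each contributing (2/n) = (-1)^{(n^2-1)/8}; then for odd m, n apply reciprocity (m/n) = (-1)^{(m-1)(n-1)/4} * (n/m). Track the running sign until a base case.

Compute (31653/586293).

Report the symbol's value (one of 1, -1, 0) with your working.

0

reciprocity: (31653/586293) = +1·(586293/31653) since 31653 mod 4 = 1, 586293 mod 4 = 1; sign now +1
(586293/31653) = (16539/31653)   [reduce mod 31653]
reciprocity: (16539/31653) = +1·(31653/16539) since 16539 mod 4 = 3, 31653 mod 4 = 1; sign now +1
(31653/16539) = (15114/16539)   [reduce mod 16539]
15114 = 2^1·7557; (2/16539) = -1 since 16539 mod 8 = 3, so (15114/16539) = (-1)^1·(7557/16539); sign now -1
reciprocity: (7557/16539) = +1·(16539/7557) since 7557 mod 4 = 1, 16539 mod 4 = 3; sign now -1
(16539/7557) = (1425/7557)   [reduce mod 7557]
reciprocity: (1425/7557) = +1·(7557/1425) since 1425 mod 4 = 1, 7557 mod 4 = 1; sign now -1
(7557/1425) = (432/1425)   [reduce mod 1425]
432 = 2^4·27; (2/1425) = +1 since 1425 mod 8 = 1, so (432/1425) = (+1)^4·(27/1425); sign now -1
reciprocity: (27/1425) = +1·(1425/27) since 27 mod 4 = 3, 1425 mod 4 = 1; sign now -1
(1425/27) = (21/27)   [reduce mod 27]
reciprocity: (21/27) = +1·(27/21) since 21 mod 4 = 1, 27 mod 4 = 3; sign now -1
(27/21) = (6/21)   [reduce mod 21]
6 = 2^1·3; (2/21) = -1 since 21 mod 8 = 5, so (6/21) = (-1)^1·(3/21); sign now +1
reciprocity: (3/21) = +1·(21/3) since 3 mod 4 = 3, 21 mod 4 = 1; sign now +1
(21/3) = (0/3)   [reduce mod 3]
(0/3) = 0   [gcd(a, n) > 1]; final value = 0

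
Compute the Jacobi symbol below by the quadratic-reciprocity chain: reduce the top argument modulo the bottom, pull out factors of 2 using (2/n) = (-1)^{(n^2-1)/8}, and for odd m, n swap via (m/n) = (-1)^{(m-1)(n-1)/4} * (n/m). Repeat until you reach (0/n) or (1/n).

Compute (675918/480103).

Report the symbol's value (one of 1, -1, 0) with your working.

(675918/480103) = (195815/480103)   [reduce mod 480103]
reciprocity: (195815/480103) = -1·(480103/195815) since 195815 mod 4 = 3, 480103 mod 4 = 3; sign now -1
(480103/195815) = (88473/195815)   [reduce mod 195815]
reciprocity: (88473/195815) = +1·(195815/88473) since 88473 mod 4 = 1, 195815 mod 4 = 3; sign now -1
(195815/88473) = (18869/88473)   [reduce mod 88473]
reciprocity: (18869/88473) = +1·(88473/18869) since 18869 mod 4 = 1, 88473 mod 4 = 1; sign now -1
(88473/18869) = (12997/18869)   [reduce mod 18869]
reciprocity: (12997/18869) = +1·(18869/12997) since 12997 mod 4 = 1, 18869 mod 4 = 1; sign now -1
(18869/12997) = (5872/12997)   [reduce mod 12997]
5872 = 2^4·367; (2/12997) = -1 since 12997 mod 8 = 5, so (5872/12997) = (-1)^4·(367/12997); sign now -1
reciprocity: (367/12997) = +1·(12997/367) since 367 mod 4 = 3, 12997 mod 4 = 1; sign now -1
(12997/367) = (152/367)   [reduce mod 367]
152 = 2^3·19; (2/367) = +1 since 367 mod 8 = 7, so (152/367) = (+1)^3·(19/367); sign now -1
reciprocity: (19/367) = -1·(367/19) since 19 mod 4 = 3, 367 mod 4 = 3; sign now +1
(367/19) = (6/19)   [reduce mod 19]
6 = 2^1·3; (2/19) = -1 since 19 mod 8 = 3, so (6/19) = (-1)^1·(3/19); sign now -1
reciprocity: (3/19) = -1·(19/3) since 3 mod 4 = 3, 19 mod 4 = 3; sign now +1
(19/3) = (1/3)   [reduce mod 3]
(1/3) = 1; final value = sign = +1

1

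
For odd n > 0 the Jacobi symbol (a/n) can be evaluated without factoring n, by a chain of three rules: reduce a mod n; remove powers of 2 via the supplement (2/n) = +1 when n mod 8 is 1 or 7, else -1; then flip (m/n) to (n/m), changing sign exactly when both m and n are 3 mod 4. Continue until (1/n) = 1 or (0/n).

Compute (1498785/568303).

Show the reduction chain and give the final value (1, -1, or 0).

1

(1498785/568303) = (362179/568303)   [reduce mod 568303]
reciprocity: (362179/568303) = -1·(568303/362179) since 362179 mod 4 = 3, 568303 mod 4 = 3; sign now -1
(568303/362179) = (206124/362179)   [reduce mod 362179]
206124 = 2^2·51531; (2/362179) = -1 since 362179 mod 8 = 3, so (206124/362179) = (-1)^2·(51531/362179); sign now -1
reciprocity: (51531/362179) = -1·(362179/51531) since 51531 mod 4 = 3, 362179 mod 4 = 3; sign now +1
(362179/51531) = (1462/51531)   [reduce mod 51531]
1462 = 2^1·731; (2/51531) = -1 since 51531 mod 8 = 3, so (1462/51531) = (-1)^1·(731/51531); sign now -1
reciprocity: (731/51531) = -1·(51531/731) since 731 mod 4 = 3, 51531 mod 4 = 3; sign now +1
(51531/731) = (361/731)   [reduce mod 731]
reciprocity: (361/731) = +1·(731/361) since 361 mod 4 = 1, 731 mod 4 = 3; sign now +1
(731/361) = (9/361)   [reduce mod 361]
reciprocity: (9/361) = +1·(361/9) since 9 mod 4 = 1, 361 mod 4 = 1; sign now +1
(361/9) = (1/9)   [reduce mod 9]
(1/9) = 1; final value = sign = +1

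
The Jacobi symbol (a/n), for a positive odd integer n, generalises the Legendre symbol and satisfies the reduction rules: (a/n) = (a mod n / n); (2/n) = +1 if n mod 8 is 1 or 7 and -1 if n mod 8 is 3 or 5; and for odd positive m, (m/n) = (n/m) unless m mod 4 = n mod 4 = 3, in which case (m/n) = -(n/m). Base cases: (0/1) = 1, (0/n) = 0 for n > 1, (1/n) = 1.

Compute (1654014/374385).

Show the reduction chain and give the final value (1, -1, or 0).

(1654014/374385): 1654014 mod 374385 = 156474, so (1654014/374385) = (156474/374385)
factor out 2^1: 156474 = 2^1·78237; with 374385 mod 8 = 1, (2/374385) = +1; sign now +1; continue with (78237/374385)
flip (78237/374385) -> (374385/78237): both odd, 78237 mod 4 = 1, 374385 mod 4 = 1, so the flip contributes +1; sign now +1
(374385/78237): 374385 mod 78237 = 61437, so (374385/78237) = (61437/78237)
flip (61437/78237) -> (78237/61437): both odd, 61437 mod 4 = 1, 78237 mod 4 = 1, so the flip contributes +1; sign now +1
(78237/61437): 78237 mod 61437 = 16800, so (78237/61437) = (16800/61437)
factor out 2^5: 16800 = 2^5·525; with 61437 mod 8 = 5, (2/61437) = -1; sign now -1; continue with (525/61437)
flip (525/61437) -> (61437/525): both odd, 525 mod 4 = 1, 61437 mod 4 = 1, so the flip contributes +1; sign now -1
(61437/525): 61437 mod 525 = 12, so (61437/525) = (12/525)
factor out 2^2: 12 = 2^2·3; with 525 mod 8 = 5, (2/525) = -1; sign now -1; continue with (3/525)
flip (3/525) -> (525/3): both odd, 3 mod 4 = 3, 525 mod 4 = 1, so the flip contributes +1; sign now -1
(525/3): 525 mod 3 = 0, so (525/3) = (0/3)
reached (0/3); gcd(a, n) > 1, so (0/3) = 0 and the symbol is 0

0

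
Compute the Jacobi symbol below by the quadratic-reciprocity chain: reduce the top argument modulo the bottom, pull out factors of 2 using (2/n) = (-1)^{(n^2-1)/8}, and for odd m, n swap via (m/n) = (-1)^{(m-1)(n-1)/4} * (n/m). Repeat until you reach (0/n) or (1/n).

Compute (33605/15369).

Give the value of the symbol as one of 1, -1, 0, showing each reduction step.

(33605/15369): 33605 mod 15369 = 2867, so (33605/15369) = (2867/15369)
flip (2867/15369) -> (15369/2867): both odd, 2867 mod 4 = 3, 15369 mod 4 = 1, so the flip contributes +1; sign now +1
(15369/2867): 15369 mod 2867 = 1034, so (15369/2867) = (1034/2867)
factor out 2^1: 1034 = 2^1·517; with 2867 mod 8 = 3, (2/2867) = -1; sign now -1; continue with (517/2867)
flip (517/2867) -> (2867/517): both odd, 517 mod 4 = 1, 2867 mod 4 = 3, so the flip contributes +1; sign now -1
(2867/517): 2867 mod 517 = 282, so (2867/517) = (282/517)
factor out 2^1: 282 = 2^1·141; with 517 mod 8 = 5, (2/517) = -1; sign now +1; continue with (141/517)
flip (141/517) -> (517/141): both odd, 141 mod 4 = 1, 517 mod 4 = 1, so the flip contributes +1; sign now +1
(517/141): 517 mod 141 = 94, so (517/141) = (94/141)
factor out 2^1: 94 = 2^1·47; with 141 mod 8 = 5, (2/141) = -1; sign now -1; continue with (47/141)
flip (47/141) -> (141/47): both odd, 47 mod 4 = 3, 141 mod 4 = 1, so the flip contributes +1; sign now -1
(141/47): 141 mod 47 = 0, so (141/47) = (0/47)
reached (0/47); gcd(a, n) > 1, so (0/47) = 0 and the symbol is 0

0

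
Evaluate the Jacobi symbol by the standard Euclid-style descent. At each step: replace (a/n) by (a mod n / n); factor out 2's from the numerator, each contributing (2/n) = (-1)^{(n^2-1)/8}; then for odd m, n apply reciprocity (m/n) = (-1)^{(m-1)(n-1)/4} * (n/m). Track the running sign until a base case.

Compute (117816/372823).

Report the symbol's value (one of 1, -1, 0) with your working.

117816 = 2^3·14727; (2/372823) = +1 since 372823 mod 8 = 7, so (117816/372823) = (+1)^3·(14727/372823); sign now +1
reciprocity: (14727/372823) = -1·(372823/14727) since 14727 mod 4 = 3, 372823 mod 4 = 3; sign now -1
(372823/14727) = (4648/14727)   [reduce mod 14727]
4648 = 2^3·581; (2/14727) = +1 since 14727 mod 8 = 7, so (4648/14727) = (+1)^3·(581/14727); sign now -1
reciprocity: (581/14727) = +1·(14727/581) since 581 mod 4 = 1, 14727 mod 4 = 3; sign now -1
(14727/581) = (202/581)   [reduce mod 581]
202 = 2^1·101; (2/581) = -1 since 581 mod 8 = 5, so (202/581) = (-1)^1·(101/581); sign now +1
reciprocity: (101/581) = +1·(581/101) since 101 mod 4 = 1, 581 mod 4 = 1; sign now +1
(581/101) = (76/101)   [reduce mod 101]
76 = 2^2·19; (2/101) = -1 since 101 mod 8 = 5, so (76/101) = (-1)^2·(19/101); sign now +1
reciprocity: (19/101) = +1·(101/19) since 19 mod 4 = 3, 101 mod 4 = 1; sign now +1
(101/19) = (6/19)   [reduce mod 19]
6 = 2^1·3; (2/19) = -1 since 19 mod 8 = 3, so (6/19) = (-1)^1·(3/19); sign now -1
reciprocity: (3/19) = -1·(19/3) since 3 mod 4 = 3, 19 mod 4 = 3; sign now +1
(19/3) = (1/3)   [reduce mod 3]
(1/3) = 1; final value = sign = +1

1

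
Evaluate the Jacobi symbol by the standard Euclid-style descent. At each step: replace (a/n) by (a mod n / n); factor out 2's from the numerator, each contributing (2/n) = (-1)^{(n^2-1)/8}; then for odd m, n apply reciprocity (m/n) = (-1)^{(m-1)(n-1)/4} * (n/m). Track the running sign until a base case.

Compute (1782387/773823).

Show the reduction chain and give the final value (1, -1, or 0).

0

(1782387/773823): 1782387 mod 773823 = 234741, so (1782387/773823) = (234741/773823)
flip (234741/773823) -> (773823/234741): both odd, 234741 mod 4 = 1, 773823 mod 4 = 3, so the flip contributes +1; sign now +1
(773823/234741): 773823 mod 234741 = 69600, so (773823/234741) = (69600/234741)
factor out 2^5: 69600 = 2^5·2175; with 234741 mod 8 = 5, (2/234741) = -1; sign now -1; continue with (2175/234741)
flip (2175/234741) -> (234741/2175): both odd, 2175 mod 4 = 3, 234741 mod 4 = 1, so the flip contributes +1; sign now -1
(234741/2175): 234741 mod 2175 = 2016, so (234741/2175) = (2016/2175)
factor out 2^5: 2016 = 2^5·63; with 2175 mod 8 = 7, (2/2175) = +1; sign now -1; continue with (63/2175)
flip (63/2175) -> (2175/63): both odd, 63 mod 4 = 3, 2175 mod 4 = 3, so the flip contributes -1; sign now +1
(2175/63): 2175 mod 63 = 33, so (2175/63) = (33/63)
flip (33/63) -> (63/33): both odd, 33 mod 4 = 1, 63 mod 4 = 3, so the flip contributes +1; sign now +1
(63/33): 63 mod 33 = 30, so (63/33) = (30/33)
factor out 2^1: 30 = 2^1·15; with 33 mod 8 = 1, (2/33) = +1; sign now +1; continue with (15/33)
flip (15/33) -> (33/15): both odd, 15 mod 4 = 3, 33 mod 4 = 1, so the flip contributes +1; sign now +1
(33/15): 33 mod 15 = 3, so (33/15) = (3/15)
flip (3/15) -> (15/3): both odd, 3 mod 4 = 3, 15 mod 4 = 3, so the flip contributes -1; sign now -1
(15/3): 15 mod 3 = 0, so (15/3) = (0/3)
reached (0/3); gcd(a, n) > 1, so (0/3) = 0 and the symbol is 0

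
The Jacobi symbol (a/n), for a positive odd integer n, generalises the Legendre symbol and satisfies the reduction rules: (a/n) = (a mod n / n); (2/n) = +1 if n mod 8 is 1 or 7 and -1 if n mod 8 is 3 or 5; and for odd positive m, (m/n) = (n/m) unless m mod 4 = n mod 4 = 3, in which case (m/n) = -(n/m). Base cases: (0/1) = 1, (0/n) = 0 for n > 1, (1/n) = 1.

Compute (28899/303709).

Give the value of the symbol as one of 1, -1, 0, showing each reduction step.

reciprocity: (28899/303709) = +1·(303709/28899) since 28899 mod 4 = 3, 303709 mod 4 = 1; sign now +1
(303709/28899) = (14719/28899)   [reduce mod 28899]
reciprocity: (14719/28899) = -1·(28899/14719) since 14719 mod 4 = 3, 28899 mod 4 = 3; sign now -1
(28899/14719) = (14180/14719)   [reduce mod 14719]
14180 = 2^2·3545; (2/14719) = +1 since 14719 mod 8 = 7, so (14180/14719) = (+1)^2·(3545/14719); sign now -1
reciprocity: (3545/14719) = +1·(14719/3545) since 3545 mod 4 = 1, 14719 mod 4 = 3; sign now -1
(14719/3545) = (539/3545)   [reduce mod 3545]
reciprocity: (539/3545) = +1·(3545/539) since 539 mod 4 = 3, 3545 mod 4 = 1; sign now -1
(3545/539) = (311/539)   [reduce mod 539]
reciprocity: (311/539) = -1·(539/311) since 311 mod 4 = 3, 539 mod 4 = 3; sign now +1
(539/311) = (228/311)   [reduce mod 311]
228 = 2^2·57; (2/311) = +1 since 311 mod 8 = 7, so (228/311) = (+1)^2·(57/311); sign now +1
reciprocity: (57/311) = +1·(311/57) since 57 mod 4 = 1, 311 mod 4 = 3; sign now +1
(311/57) = (26/57)   [reduce mod 57]
26 = 2^1·13; (2/57) = +1 since 57 mod 8 = 1, so (26/57) = (+1)^1·(13/57); sign now +1
reciprocity: (13/57) = +1·(57/13) since 13 mod 4 = 1, 57 mod 4 = 1; sign now +1
(57/13) = (5/13)   [reduce mod 13]
reciprocity: (5/13) = +1·(13/5) since 5 mod 4 = 1, 13 mod 4 = 1; sign now +1
(13/5) = (3/5)   [reduce mod 5]
reciprocity: (3/5) = +1·(5/3) since 3 mod 4 = 3, 5 mod 4 = 1; sign now +1
(5/3) = (2/3)   [reduce mod 3]
2 = 2^1·1; (2/3) = -1 since 3 mod 8 = 3, so (2/3) = (-1)^1·(1/3); sign now -1
(1/3) = 1; final value = sign = -1

-1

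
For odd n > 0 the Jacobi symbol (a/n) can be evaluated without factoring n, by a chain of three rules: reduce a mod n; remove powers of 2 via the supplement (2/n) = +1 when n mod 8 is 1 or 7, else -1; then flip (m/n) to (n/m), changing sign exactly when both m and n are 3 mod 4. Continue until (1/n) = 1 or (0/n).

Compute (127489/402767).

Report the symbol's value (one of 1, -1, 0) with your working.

-1

reciprocity: (127489/402767) = +1·(402767/127489) since 127489 mod 4 = 1, 402767 mod 4 = 3; sign now +1
(402767/127489) = (20300/127489)   [reduce mod 127489]
20300 = 2^2·5075; (2/127489) = +1 since 127489 mod 8 = 1, so (20300/127489) = (+1)^2·(5075/127489); sign now +1
reciprocity: (5075/127489) = +1·(127489/5075) since 5075 mod 4 = 3, 127489 mod 4 = 1; sign now +1
(127489/5075) = (614/5075)   [reduce mod 5075]
614 = 2^1·307; (2/5075) = -1 since 5075 mod 8 = 3, so (614/5075) = (-1)^1·(307/5075); sign now -1
reciprocity: (307/5075) = -1·(5075/307) since 307 mod 4 = 3, 5075 mod 4 = 3; sign now +1
(5075/307) = (163/307)   [reduce mod 307]
reciprocity: (163/307) = -1·(307/163) since 163 mod 4 = 3, 307 mod 4 = 3; sign now -1
(307/163) = (144/163)   [reduce mod 163]
144 = 2^4·9; (2/163) = -1 since 163 mod 8 = 3, so (144/163) = (-1)^4·(9/163); sign now -1
reciprocity: (9/163) = +1·(163/9) since 9 mod 4 = 1, 163 mod 4 = 3; sign now -1
(163/9) = (1/9)   [reduce mod 9]
(1/9) = 1; final value = sign = -1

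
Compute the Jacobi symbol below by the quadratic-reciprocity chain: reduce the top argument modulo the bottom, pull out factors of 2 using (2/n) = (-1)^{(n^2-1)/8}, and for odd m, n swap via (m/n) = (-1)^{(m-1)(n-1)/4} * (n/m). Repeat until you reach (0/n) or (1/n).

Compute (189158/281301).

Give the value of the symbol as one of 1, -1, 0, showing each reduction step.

-1

189158 = 2^1·94579; (2/281301) = -1 since 281301 mod 8 = 5, so (189158/281301) = (-1)^1·(94579/281301); sign now -1
reciprocity: (94579/281301) = +1·(281301/94579) since 94579 mod 4 = 3, 281301 mod 4 = 1; sign now -1
(281301/94579) = (92143/94579)   [reduce mod 94579]
reciprocity: (92143/94579) = -1·(94579/92143) since 92143 mod 4 = 3, 94579 mod 4 = 3; sign now +1
(94579/92143) = (2436/92143)   [reduce mod 92143]
2436 = 2^2·609; (2/92143) = +1 since 92143 mod 8 = 7, so (2436/92143) = (+1)^2·(609/92143); sign now +1
reciprocity: (609/92143) = +1·(92143/609) since 609 mod 4 = 1, 92143 mod 4 = 3; sign now +1
(92143/609) = (184/609)   [reduce mod 609]
184 = 2^3·23; (2/609) = +1 since 609 mod 8 = 1, so (184/609) = (+1)^3·(23/609); sign now +1
reciprocity: (23/609) = +1·(609/23) since 23 mod 4 = 3, 609 mod 4 = 1; sign now +1
(609/23) = (11/23)   [reduce mod 23]
reciprocity: (11/23) = -1·(23/11) since 11 mod 4 = 3, 23 mod 4 = 3; sign now -1
(23/11) = (1/11)   [reduce mod 11]
(1/11) = 1; final value = sign = -1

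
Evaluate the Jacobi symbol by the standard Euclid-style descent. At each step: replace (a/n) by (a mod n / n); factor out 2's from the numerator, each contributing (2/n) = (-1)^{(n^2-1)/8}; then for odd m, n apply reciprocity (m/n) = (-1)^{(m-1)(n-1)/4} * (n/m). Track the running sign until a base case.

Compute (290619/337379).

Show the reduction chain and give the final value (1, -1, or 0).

flip (290619/337379) -> (337379/290619): both odd, 290619 mod 4 = 3, 337379 mod 4 = 3, so the flip contributes -1; sign now -1
(337379/290619): 337379 mod 290619 = 46760, so (337379/290619) = (46760/290619)
factor out 2^3: 46760 = 2^3·5845; with 290619 mod 8 = 3, (2/290619) = -1; sign now +1; continue with (5845/290619)
flip (5845/290619) -> (290619/5845): both odd, 5845 mod 4 = 1, 290619 mod 4 = 3, so the flip contributes +1; sign now +1
(290619/5845): 290619 mod 5845 = 4214, so (290619/5845) = (4214/5845)
factor out 2^1: 4214 = 2^1·2107; with 5845 mod 8 = 5, (2/5845) = -1; sign now -1; continue with (2107/5845)
flip (2107/5845) -> (5845/2107): both odd, 2107 mod 4 = 3, 5845 mod 4 = 1, so the flip contributes +1; sign now -1
(5845/2107): 5845 mod 2107 = 1631, so (5845/2107) = (1631/2107)
flip (1631/2107) -> (2107/1631): both odd, 1631 mod 4 = 3, 2107 mod 4 = 3, so the flip contributes -1; sign now +1
(2107/1631): 2107 mod 1631 = 476, so (2107/1631) = (476/1631)
factor out 2^2: 476 = 2^2·119; with 1631 mod 8 = 7, (2/1631) = +1; sign now +1; continue with (119/1631)
flip (119/1631) -> (1631/119): both odd, 119 mod 4 = 3, 1631 mod 4 = 3, so the flip contributes -1; sign now -1
(1631/119): 1631 mod 119 = 84, so (1631/119) = (84/119)
factor out 2^2: 84 = 2^2·21; with 119 mod 8 = 7, (2/119) = +1; sign now -1; continue with (21/119)
flip (21/119) -> (119/21): both odd, 21 mod 4 = 1, 119 mod 4 = 3, so the flip contributes +1; sign now -1
(119/21): 119 mod 21 = 14, so (119/21) = (14/21)
factor out 2^1: 14 = 2^1·7; with 21 mod 8 = 5, (2/21) = -1; sign now +1; continue with (7/21)
flip (7/21) -> (21/7): both odd, 7 mod 4 = 3, 21 mod 4 = 1, so the flip contributes +1; sign now +1
(21/7): 21 mod 7 = 0, so (21/7) = (0/7)
reached (0/7); gcd(a, n) > 1, so (0/7) = 0 and the symbol is 0

0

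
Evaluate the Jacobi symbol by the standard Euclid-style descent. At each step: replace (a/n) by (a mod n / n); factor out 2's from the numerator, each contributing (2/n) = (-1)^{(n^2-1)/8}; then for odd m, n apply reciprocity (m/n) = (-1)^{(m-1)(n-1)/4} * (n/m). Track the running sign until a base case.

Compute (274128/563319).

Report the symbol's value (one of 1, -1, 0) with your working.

274128 = 2^4·17133; (2/563319) = +1 since 563319 mod 8 = 7, so (274128/563319) = (+1)^4·(17133/563319); sign now +1
reciprocity: (17133/563319) = +1·(563319/17133) since 17133 mod 4 = 1, 563319 mod 4 = 3; sign now +1
(563319/17133) = (15063/17133)   [reduce mod 17133]
reciprocity: (15063/17133) = +1·(17133/15063) since 15063 mod 4 = 3, 17133 mod 4 = 1; sign now +1
(17133/15063) = (2070/15063)   [reduce mod 15063]
2070 = 2^1·1035; (2/15063) = +1 since 15063 mod 8 = 7, so (2070/15063) = (+1)^1·(1035/15063); sign now +1
reciprocity: (1035/15063) = -1·(15063/1035) since 1035 mod 4 = 3, 15063 mod 4 = 3; sign now -1
(15063/1035) = (573/1035)   [reduce mod 1035]
reciprocity: (573/1035) = +1·(1035/573) since 573 mod 4 = 1, 1035 mod 4 = 3; sign now -1
(1035/573) = (462/573)   [reduce mod 573]
462 = 2^1·231; (2/573) = -1 since 573 mod 8 = 5, so (462/573) = (-1)^1·(231/573); sign now +1
reciprocity: (231/573) = +1·(573/231) since 231 mod 4 = 3, 573 mod 4 = 1; sign now +1
(573/231) = (111/231)   [reduce mod 231]
reciprocity: (111/231) = -1·(231/111) since 111 mod 4 = 3, 231 mod 4 = 3; sign now -1
(231/111) = (9/111)   [reduce mod 111]
reciprocity: (9/111) = +1·(111/9) since 9 mod 4 = 1, 111 mod 4 = 3; sign now -1
(111/9) = (3/9)   [reduce mod 9]
reciprocity: (3/9) = +1·(9/3) since 3 mod 4 = 3, 9 mod 4 = 1; sign now -1
(9/3) = (0/3)   [reduce mod 3]
(0/3) = 0   [gcd(a, n) > 1]; final value = 0

0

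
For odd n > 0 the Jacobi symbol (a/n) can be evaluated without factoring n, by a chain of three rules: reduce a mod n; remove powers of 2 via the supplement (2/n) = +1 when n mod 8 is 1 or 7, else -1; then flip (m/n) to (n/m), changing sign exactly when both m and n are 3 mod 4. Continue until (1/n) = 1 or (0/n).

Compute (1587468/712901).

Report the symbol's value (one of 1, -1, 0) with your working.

1

(1587468/712901) = (161666/712901)   [reduce mod 712901]
161666 = 2^1·80833; (2/712901) = -1 since 712901 mod 8 = 5, so (161666/712901) = (-1)^1·(80833/712901); sign now -1
reciprocity: (80833/712901) = +1·(712901/80833) since 80833 mod 4 = 1, 712901 mod 4 = 1; sign now -1
(712901/80833) = (66237/80833)   [reduce mod 80833]
reciprocity: (66237/80833) = +1·(80833/66237) since 66237 mod 4 = 1, 80833 mod 4 = 1; sign now -1
(80833/66237) = (14596/66237)   [reduce mod 66237]
14596 = 2^2·3649; (2/66237) = -1 since 66237 mod 8 = 5, so (14596/66237) = (-1)^2·(3649/66237); sign now -1
reciprocity: (3649/66237) = +1·(66237/3649) since 3649 mod 4 = 1, 66237 mod 4 = 1; sign now -1
(66237/3649) = (555/3649)   [reduce mod 3649]
reciprocity: (555/3649) = +1·(3649/555) since 555 mod 4 = 3, 3649 mod 4 = 1; sign now -1
(3649/555) = (319/555)   [reduce mod 555]
reciprocity: (319/555) = -1·(555/319) since 319 mod 4 = 3, 555 mod 4 = 3; sign now +1
(555/319) = (236/319)   [reduce mod 319]
236 = 2^2·59; (2/319) = +1 since 319 mod 8 = 7, so (236/319) = (+1)^2·(59/319); sign now +1
reciprocity: (59/319) = -1·(319/59) since 59 mod 4 = 3, 319 mod 4 = 3; sign now -1
(319/59) = (24/59)   [reduce mod 59]
24 = 2^3·3; (2/59) = -1 since 59 mod 8 = 3, so (24/59) = (-1)^3·(3/59); sign now +1
reciprocity: (3/59) = -1·(59/3) since 3 mod 4 = 3, 59 mod 4 = 3; sign now -1
(59/3) = (2/3)   [reduce mod 3]
2 = 2^1·1; (2/3) = -1 since 3 mod 8 = 3, so (2/3) = (-1)^1·(1/3); sign now +1
(1/3) = 1; final value = sign = +1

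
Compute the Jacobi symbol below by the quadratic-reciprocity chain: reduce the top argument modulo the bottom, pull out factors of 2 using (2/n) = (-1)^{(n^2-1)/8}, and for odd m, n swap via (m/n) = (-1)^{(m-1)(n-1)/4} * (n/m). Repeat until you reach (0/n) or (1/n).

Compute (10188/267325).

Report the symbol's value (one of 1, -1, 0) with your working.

10188 = 2^2·2547; (2/267325) = -1 since 267325 mod 8 = 5, so (10188/267325) = (-1)^2·(2547/267325); sign now +1
reciprocity: (2547/267325) = +1·(267325/2547) since 2547 mod 4 = 3, 267325 mod 4 = 1; sign now +1
(267325/2547) = (2437/2547)   [reduce mod 2547]
reciprocity: (2437/2547) = +1·(2547/2437) since 2437 mod 4 = 1, 2547 mod 4 = 3; sign now +1
(2547/2437) = (110/2437)   [reduce mod 2437]
110 = 2^1·55; (2/2437) = -1 since 2437 mod 8 = 5, so (110/2437) = (-1)^1·(55/2437); sign now -1
reciprocity: (55/2437) = +1·(2437/55) since 55 mod 4 = 3, 2437 mod 4 = 1; sign now -1
(2437/55) = (17/55)   [reduce mod 55]
reciprocity: (17/55) = +1·(55/17) since 17 mod 4 = 1, 55 mod 4 = 3; sign now -1
(55/17) = (4/17)   [reduce mod 17]
4 = 2^2·1; (2/17) = +1 since 17 mod 8 = 1, so (4/17) = (+1)^2·(1/17); sign now -1
(1/17) = 1; final value = sign = -1

-1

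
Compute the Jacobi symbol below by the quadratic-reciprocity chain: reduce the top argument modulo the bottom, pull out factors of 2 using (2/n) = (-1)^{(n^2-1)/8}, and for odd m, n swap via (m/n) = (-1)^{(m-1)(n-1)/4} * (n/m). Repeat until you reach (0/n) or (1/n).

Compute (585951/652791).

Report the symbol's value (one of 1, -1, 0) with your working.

flip (585951/652791) -> (652791/585951): both odd, 585951 mod 4 = 3, 652791 mod 4 = 3, so the flip contributes -1; sign now -1
(652791/585951): 652791 mod 585951 = 66840, so (652791/585951) = (66840/585951)
factor out 2^3: 66840 = 2^3·8355; with 585951 mod 8 = 7, (2/585951) = +1; sign now -1; continue with (8355/585951)
flip (8355/585951) -> (585951/8355): both odd, 8355 mod 4 = 3, 585951 mod 4 = 3, so the flip contributes -1; sign now +1
(585951/8355): 585951 mod 8355 = 1101, so (585951/8355) = (1101/8355)
flip (1101/8355) -> (8355/1101): both odd, 1101 mod 4 = 1, 8355 mod 4 = 3, so the flip contributes +1; sign now +1
(8355/1101): 8355 mod 1101 = 648, so (8355/1101) = (648/1101)
factor out 2^3: 648 = 2^3·81; with 1101 mod 8 = 5, (2/1101) = -1; sign now -1; continue with (81/1101)
flip (81/1101) -> (1101/81): both odd, 81 mod 4 = 1, 1101 mod 4 = 1, so the flip contributes +1; sign now -1
(1101/81): 1101 mod 81 = 48, so (1101/81) = (48/81)
factor out 2^4: 48 = 2^4·3; with 81 mod 8 = 1, (2/81) = +1; sign now -1; continue with (3/81)
flip (3/81) -> (81/3): both odd, 3 mod 4 = 3, 81 mod 4 = 1, so the flip contributes +1; sign now -1
(81/3): 81 mod 3 = 0, so (81/3) = (0/3)
reached (0/3); gcd(a, n) > 1, so (0/3) = 0 and the symbol is 0

0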